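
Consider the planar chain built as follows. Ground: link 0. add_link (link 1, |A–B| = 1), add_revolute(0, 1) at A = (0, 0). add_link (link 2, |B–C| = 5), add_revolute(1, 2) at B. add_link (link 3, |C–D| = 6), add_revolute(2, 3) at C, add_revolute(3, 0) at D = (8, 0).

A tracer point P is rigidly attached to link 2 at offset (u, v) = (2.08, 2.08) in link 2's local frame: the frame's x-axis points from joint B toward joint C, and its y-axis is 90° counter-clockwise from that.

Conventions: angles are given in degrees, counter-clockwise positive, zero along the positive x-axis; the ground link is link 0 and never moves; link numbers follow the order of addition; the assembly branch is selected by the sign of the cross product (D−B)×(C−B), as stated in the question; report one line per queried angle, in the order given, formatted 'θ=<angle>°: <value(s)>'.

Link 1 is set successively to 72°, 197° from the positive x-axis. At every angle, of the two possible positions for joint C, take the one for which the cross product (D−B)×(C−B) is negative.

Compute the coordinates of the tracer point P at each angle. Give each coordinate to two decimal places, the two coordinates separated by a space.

A=(0,0), D=(8.00,0)
θ=72°: B = A + 1.00·(cos72°, sin72°) = (0.3090, 0.9511)
θ=72°: |BD| = 7.7496
θ=72°: circle(B,5.00) ∩ circle(D,6.00): a=3.1651, h=3.8707
θ=72°:   candidates: C₊=(3.9252,4.4041) cross=29.996; C₋=(2.9751,-3.2788) cross=-29.996
θ=72°:   branch - wants cross < 0 → take C=(2.9751,-3.2788) (cross=-29.996)
θ=72°: ex = (C−B)/|BC| = (0.5332,-0.8460); ey = (0.8460,0.5332)
θ=72°: P = B + 2.08·ex + 2.08·ey = (3.1777,0.3005)
θ=197°: B = A + 1.00·(cos197°, sin197°) = (-0.9563, -0.2924)
θ=197°: |BD| = 8.9611
θ=197°: circle(B,5.00) ∩ circle(D,6.00): a=3.8668, h=3.1699
θ=197°:   candidates: C₊=(2.8050,3.0020) cross=28.405; C₋=(3.0118,-3.3344) cross=-28.405
θ=197°:   branch - wants cross < 0 → take C=(3.0118,-3.3344) (cross=-28.405)
θ=197°: ex = (C−B)/|BC| = (0.7936,-0.6084); ey = (0.6084,0.7936)
θ=197°: P = B + 2.08·ex + 2.08·ey = (1.9599,0.0929)

θ=72°: 3.18 0.30
θ=197°: 1.96 0.09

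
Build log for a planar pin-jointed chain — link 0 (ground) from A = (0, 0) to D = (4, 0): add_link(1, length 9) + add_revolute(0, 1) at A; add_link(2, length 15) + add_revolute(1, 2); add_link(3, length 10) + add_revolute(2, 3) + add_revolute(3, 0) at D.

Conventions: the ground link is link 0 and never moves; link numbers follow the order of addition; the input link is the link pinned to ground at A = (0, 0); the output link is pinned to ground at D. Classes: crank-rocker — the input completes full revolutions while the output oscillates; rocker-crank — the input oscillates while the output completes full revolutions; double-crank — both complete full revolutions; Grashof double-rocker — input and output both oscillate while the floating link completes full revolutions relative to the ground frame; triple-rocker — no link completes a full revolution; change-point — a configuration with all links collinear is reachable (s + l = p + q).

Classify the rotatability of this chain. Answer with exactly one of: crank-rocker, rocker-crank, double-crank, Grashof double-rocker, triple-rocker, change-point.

lengths: ground=4, input=9, coupler=15, output=10
sorted: s=4 (shortest), l=15 (longest), p+q=19
s + l = 19 vs p + q = 19
s + l = p + q → change-point (collinear configuration reachable)

change-point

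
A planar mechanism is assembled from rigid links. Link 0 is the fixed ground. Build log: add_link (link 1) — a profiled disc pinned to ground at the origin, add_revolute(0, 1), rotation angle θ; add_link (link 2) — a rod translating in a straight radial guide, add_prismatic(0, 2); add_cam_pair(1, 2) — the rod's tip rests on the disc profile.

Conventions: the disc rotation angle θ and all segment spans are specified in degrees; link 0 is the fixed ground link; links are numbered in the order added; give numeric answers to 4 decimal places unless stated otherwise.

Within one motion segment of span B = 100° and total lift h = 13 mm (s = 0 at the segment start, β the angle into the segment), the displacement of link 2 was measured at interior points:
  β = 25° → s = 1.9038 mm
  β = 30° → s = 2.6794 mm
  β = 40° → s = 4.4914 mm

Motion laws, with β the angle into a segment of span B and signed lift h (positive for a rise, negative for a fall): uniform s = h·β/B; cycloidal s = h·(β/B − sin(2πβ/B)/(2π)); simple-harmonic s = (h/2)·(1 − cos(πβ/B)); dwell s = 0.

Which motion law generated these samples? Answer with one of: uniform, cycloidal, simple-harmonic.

candidates at β/B = r: uniform s = h·r (linear in β); cycloidal s = h·(r − sin(2πr)/(2π)); simple-harmonic s = (h/2)(1 − cos(πr))
β=25°: printed 1.9038 | uniform 3.2500, cycloidal 1.1810, simple-harmonic 1.9038
β=30°: printed 2.6794 | uniform 3.9000, cycloidal 1.9323, simple-harmonic 2.6794
β=40°: printed 4.4914 | uniform 5.2000, cycloidal 3.9839, simple-harmonic 4.4914
only one law matches every sample → simple-harmonic

simple-harmonic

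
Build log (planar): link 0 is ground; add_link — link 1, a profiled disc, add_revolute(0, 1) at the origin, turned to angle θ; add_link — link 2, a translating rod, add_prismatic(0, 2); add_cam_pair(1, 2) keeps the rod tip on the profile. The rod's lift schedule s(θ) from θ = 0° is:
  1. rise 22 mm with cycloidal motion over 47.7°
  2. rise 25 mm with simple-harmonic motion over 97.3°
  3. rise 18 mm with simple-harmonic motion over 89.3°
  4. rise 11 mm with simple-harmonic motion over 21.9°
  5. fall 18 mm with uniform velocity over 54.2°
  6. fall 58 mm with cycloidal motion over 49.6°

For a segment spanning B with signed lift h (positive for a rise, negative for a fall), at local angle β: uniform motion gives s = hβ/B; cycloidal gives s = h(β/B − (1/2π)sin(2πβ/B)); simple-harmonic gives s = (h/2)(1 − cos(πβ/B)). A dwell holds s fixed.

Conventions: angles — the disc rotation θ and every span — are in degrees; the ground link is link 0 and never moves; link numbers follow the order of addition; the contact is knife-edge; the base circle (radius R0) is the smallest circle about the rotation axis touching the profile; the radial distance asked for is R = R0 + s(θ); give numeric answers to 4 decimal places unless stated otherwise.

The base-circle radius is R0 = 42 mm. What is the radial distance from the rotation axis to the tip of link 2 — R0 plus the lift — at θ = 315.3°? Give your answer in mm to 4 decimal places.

seg 1 [0°–47.7°] cycloidal, h=22: full span → s += 22 → s = 22.0000
seg 2 [47.7°–145°] simple-harmonic, h=25: full span → s += 25 → s = 47.0000
seg 3 [145°–234.3°] simple-harmonic, h=18: full span → s += 18 → s = 65.0000
seg 4 [234.3°–256.2°] simple-harmonic, h=11: full span → s += 11 → s = 76.0000
seg 5 [256.2°–310.4°] uniform, h=-18: full span → s += -18 → s = 58.0000
seg 6 [310.4°–360°] cycloidal, h=-58: θ=315.3° here. β=4.9, B=49.6. -58·(0.0988 − sin(2π·0.0988)/(2π)) = -0.3609 → s = 57.6391
R = R0 + s = 42 + 57.6391 = 99.6391

99.6391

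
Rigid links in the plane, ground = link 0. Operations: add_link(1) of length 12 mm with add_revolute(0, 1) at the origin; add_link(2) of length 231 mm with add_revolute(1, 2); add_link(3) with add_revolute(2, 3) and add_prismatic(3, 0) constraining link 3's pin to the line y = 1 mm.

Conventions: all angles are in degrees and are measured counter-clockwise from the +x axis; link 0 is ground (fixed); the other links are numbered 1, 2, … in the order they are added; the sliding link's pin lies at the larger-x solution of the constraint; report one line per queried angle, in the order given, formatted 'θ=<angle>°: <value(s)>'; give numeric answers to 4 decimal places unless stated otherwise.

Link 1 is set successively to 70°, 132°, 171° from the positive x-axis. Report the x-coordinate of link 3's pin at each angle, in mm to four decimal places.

geometry: r = 12 mm, L = 231 mm, e = 1 mm
θ=70°: crank pin P = (r cos θ, r sin θ) = (4.104242, 11.276311)
θ=70°: h = r sin θ − e = 11.276311 − 1 = 10.276311
θ=70°: x = r cos θ + √(L² − h²) = 4.104242 + 230.771310 = 234.875552
θ=132°: crank pin P = (r cos θ, r sin θ) = (-8.029567, 8.917738)
θ=132°: h = r sin θ − e = 8.917738 − 1 = 7.917738
θ=132°: x = r cos θ + √(L² − h²) = -8.029567 + 230.864266 = 222.834699
θ=171°: crank pin P = (r cos θ, r sin θ) = (-11.852260, 1.877214)
θ=171°: h = r sin θ − e = 1.877214 − 1 = 0.877214
θ=171°: x = r cos θ + √(L² − h²) = -11.852260 + 230.998334 = 219.146074

θ=70°: 234.8756
θ=132°: 222.8347
θ=171°: 219.1461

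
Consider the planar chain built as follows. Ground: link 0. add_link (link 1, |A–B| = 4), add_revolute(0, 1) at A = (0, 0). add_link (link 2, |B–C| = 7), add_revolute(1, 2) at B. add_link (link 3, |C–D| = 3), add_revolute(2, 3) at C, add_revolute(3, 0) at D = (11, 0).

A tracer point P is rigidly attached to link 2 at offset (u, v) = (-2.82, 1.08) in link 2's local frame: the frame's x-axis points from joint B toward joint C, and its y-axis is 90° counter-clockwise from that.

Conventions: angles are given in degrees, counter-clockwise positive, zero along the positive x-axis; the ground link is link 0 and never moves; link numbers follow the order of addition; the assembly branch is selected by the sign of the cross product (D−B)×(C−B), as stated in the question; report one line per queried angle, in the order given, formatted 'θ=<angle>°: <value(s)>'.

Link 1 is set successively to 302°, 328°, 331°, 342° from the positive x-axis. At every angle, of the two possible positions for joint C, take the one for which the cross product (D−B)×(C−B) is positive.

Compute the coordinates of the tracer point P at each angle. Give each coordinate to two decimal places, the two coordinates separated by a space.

A=(0,0), D=(11.00,0)
θ=302°: B = A + 4.00·(cos302°, sin302°) = (2.1197, -3.3922)
θ=302°: |BD| = 9.5062
θ=302°: circle(B,7.00) ∩ circle(D,3.00): a=6.8570, h=1.4078
θ=302°:   candidates: C₊=(8.0229,0.3698) cross=13.383; C₋=(9.0276,-2.2604) cross=-13.383
θ=302°:   branch + wants cross > 0 → take C=(8.0229,0.3698) (cross=13.383)
θ=302°: ex = (C−B)/|BC| = (0.8433,0.5374); ey = (-0.5374,0.8433)
θ=302°: P = B + -2.82·ex + 1.08·ey = (-0.8389,-3.9969)
θ=328°: B = A + 4.00·(cos328°, sin328°) = (3.3922, -2.1197)
θ=328°: |BD| = 7.8976
θ=328°: circle(B,7.00) ∩ circle(D,3.00): a=6.4812, h=2.6446
θ=328°:   candidates: C₊=(8.9258,2.1674) cross=20.886; C₋=(10.3454,-2.9277) cross=-20.886
θ=328°:   branch + wants cross > 0 → take C=(8.9258,2.1674) (cross=20.886)
θ=328°: ex = (C−B)/|BC| = (0.7905,0.6124); ey = (-0.6124,0.7905)
θ=328°: P = B + -2.82·ex + 1.08·ey = (0.5015,-2.9930)
θ=331°: B = A + 4.00·(cos331°, sin331°) = (3.4985, -1.9392)
θ=331°: |BD| = 7.7481
θ=331°: circle(B,7.00) ∩ circle(D,3.00): a=6.4553, h=2.7072
θ=331°:   candidates: C₊=(9.0708,2.2974) cross=20.975; C₋=(10.4259,-2.9446) cross=-20.975
θ=331°:   branch + wants cross > 0 → take C=(9.0708,2.2974) (cross=20.975)
θ=331°: ex = (C−B)/|BC| = (0.7960,0.6052); ey = (-0.6052,0.7960)
θ=331°: P = B + -2.82·ex + 1.08·ey = (0.6000,-2.7863)
θ=342°: B = A + 4.00·(cos342°, sin342°) = (3.8042, -1.2361)
θ=342°: |BD| = 7.3012
θ=342°: circle(B,7.00) ∩ circle(D,3.00): a=6.3899, h=2.8582
θ=342°:   candidates: C₊=(9.6180,2.6627) cross=20.868; C₋=(10.5858,-2.9713) cross=-20.868
θ=342°:   branch + wants cross > 0 → take C=(9.6180,2.6627) (cross=20.868)
θ=342°: ex = (C−B)/|BC| = (0.8305,0.5570); ey = (-0.5570,0.8305)
θ=342°: P = B + -2.82·ex + 1.08·ey = (0.8606,-1.9097)

θ=302°: -0.84 -4.00
θ=328°: 0.50 -2.99
θ=331°: 0.60 -2.79
θ=342°: 0.86 -1.91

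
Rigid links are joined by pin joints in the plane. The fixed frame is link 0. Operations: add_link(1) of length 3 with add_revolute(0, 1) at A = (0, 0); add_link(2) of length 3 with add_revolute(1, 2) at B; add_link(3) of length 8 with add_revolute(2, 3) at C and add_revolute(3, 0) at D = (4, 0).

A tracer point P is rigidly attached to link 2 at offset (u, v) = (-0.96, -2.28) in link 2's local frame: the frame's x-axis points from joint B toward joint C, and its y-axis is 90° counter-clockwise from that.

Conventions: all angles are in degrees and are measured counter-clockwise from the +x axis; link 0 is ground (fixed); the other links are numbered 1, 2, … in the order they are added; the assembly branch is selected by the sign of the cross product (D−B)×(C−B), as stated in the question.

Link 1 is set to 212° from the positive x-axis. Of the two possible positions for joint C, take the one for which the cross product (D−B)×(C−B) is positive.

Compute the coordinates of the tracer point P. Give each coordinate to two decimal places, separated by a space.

A=(0,0), D=(4.00,0)
B = A + 3.00·(cos212°, sin212°) = (-2.5441, -1.5898)
|BD| = 6.7345
circle(B,3.00) ∩ circle(D,8.00): a=-0.7162, h=2.9132
  candidates: C₊=(-3.9278,1.0721) cross=19.619; C₋=(-2.5524,-4.5897) cross=-19.619
  branch + wants cross > 0 → take C=(-3.9278,1.0721) (cross=19.619)
ex = (C−B)/|BC| = (-0.4612,0.8873); ey = (-0.8873,-0.4612)
P = B + -0.96·ex + -2.28·ey = (-0.0784,-1.3899)

-0.08 -1.39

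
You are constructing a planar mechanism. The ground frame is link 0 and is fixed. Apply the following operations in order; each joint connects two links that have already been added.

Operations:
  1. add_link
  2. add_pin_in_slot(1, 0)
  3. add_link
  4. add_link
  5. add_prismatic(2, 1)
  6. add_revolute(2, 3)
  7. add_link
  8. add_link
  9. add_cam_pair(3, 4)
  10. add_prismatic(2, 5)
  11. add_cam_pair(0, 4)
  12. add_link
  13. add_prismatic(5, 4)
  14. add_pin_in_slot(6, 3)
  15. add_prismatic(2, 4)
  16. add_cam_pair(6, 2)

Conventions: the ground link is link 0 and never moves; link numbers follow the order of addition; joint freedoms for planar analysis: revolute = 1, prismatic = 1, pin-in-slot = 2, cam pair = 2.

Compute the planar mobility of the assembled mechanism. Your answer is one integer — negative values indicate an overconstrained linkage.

link 0 = ground. State L|J1|J2 = 1|0|0
+link1  2|0|0
PS(1,0) f=2→J2  2|0|1
+link2  3|0|1
+link3  4|0|1
P(2,1) f=1→J1  4|1|1
R(2,3) f=1→J1  4|2|1
+link4  5|2|1
+link5  6|2|1
C(3,4) f=2→J2  6|2|2
P(2,5) f=1→J1  6|3|2
C(0,4) f=2→J2  6|3|3
+link6  7|3|3
P(5,4) f=1→J1  7|4|3
PS(6,3) f=2→J2  7|4|4
P(2,4) f=1→J1  7|5|4
C(6,2) f=2→J2  7|5|5
M = 3(7−1)−2·5−5 = 18−10−5 = 3

M = 3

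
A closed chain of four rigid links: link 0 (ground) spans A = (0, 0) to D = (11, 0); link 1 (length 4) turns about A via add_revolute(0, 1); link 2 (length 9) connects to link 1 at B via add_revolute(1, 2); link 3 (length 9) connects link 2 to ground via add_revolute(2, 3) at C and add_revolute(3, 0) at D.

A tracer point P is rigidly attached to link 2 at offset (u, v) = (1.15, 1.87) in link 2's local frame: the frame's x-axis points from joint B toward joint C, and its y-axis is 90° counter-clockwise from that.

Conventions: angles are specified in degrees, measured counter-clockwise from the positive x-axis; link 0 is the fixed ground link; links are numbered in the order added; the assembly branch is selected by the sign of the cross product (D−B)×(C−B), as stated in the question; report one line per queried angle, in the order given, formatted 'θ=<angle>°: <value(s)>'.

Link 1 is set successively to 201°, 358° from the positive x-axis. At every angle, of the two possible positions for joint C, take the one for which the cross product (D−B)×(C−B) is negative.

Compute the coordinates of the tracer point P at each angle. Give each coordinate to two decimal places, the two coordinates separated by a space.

A=(0,0), D=(11.00,0)
θ=201°: B = A + 4.00·(cos201°, sin201°) = (-3.7343, -1.4335)
θ=201°: |BD| = 14.8039
θ=201°: circle(B,9.00) ∩ circle(D,9.00): a=7.4019, h=5.1197
θ=201°:   candidates: C₊=(3.1371,4.3789) cross=75.791; C₋=(4.1286,-5.8124) cross=-75.791
θ=201°:   branch - wants cross < 0 → take C=(4.1286,-5.8124) (cross=-75.791)
θ=201°: ex = (C−B)/|BC| = (0.8737,-0.4865); ey = (0.4865,0.8737)
θ=201°: P = B + 1.15·ex + 1.87·ey = (-1.8198,-0.3593)
θ=358°: B = A + 4.00·(cos358°, sin358°) = (3.9976, -0.1396)
θ=358°: |BD| = 7.0038
θ=358°: circle(B,9.00) ∩ circle(D,9.00): a=3.5019, h=8.2908
θ=358°:   candidates: C₊=(7.3335,8.2193) cross=58.067; C₋=(7.6640,-8.3589) cross=-58.067
θ=358°:   branch - wants cross < 0 → take C=(7.6640,-8.3589) (cross=-58.067)
θ=358°: ex = (C−B)/|BC| = (0.4074,-0.9133); ey = (0.9133,0.4074)
θ=358°: P = B + 1.15·ex + 1.87·ey = (6.1738,-0.4280)

θ=201°: -1.82 -0.36
θ=358°: 6.17 -0.43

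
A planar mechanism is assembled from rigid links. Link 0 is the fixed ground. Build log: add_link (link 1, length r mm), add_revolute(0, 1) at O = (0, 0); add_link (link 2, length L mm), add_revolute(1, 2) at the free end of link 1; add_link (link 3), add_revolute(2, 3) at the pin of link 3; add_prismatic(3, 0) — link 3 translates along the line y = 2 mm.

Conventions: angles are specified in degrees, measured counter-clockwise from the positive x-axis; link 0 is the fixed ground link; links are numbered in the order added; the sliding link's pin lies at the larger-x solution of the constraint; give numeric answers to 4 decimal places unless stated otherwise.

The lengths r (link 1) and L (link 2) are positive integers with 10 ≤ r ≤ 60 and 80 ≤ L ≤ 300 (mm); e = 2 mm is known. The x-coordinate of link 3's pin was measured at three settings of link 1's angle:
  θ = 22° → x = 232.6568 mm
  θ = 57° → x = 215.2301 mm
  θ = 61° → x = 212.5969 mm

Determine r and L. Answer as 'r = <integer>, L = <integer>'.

constraint per measurement: (x − r cos θ)² + (r sin θ − e)² = L²
subtracting the θ₁ and θ₂ equations cancels the r² and L² terms:
r = (x₁² − x₂²) / (2[(x₁cos θ₁ + e sin θ₁) − (x₂cos θ₂ + e sin θ₂)]) = 40.0000 → r = 40
L² = (x₁ − r cos θ₁)² + (r sin θ₁ − e)² = 38415.9992 → L = 196.0000 → L = 196
check at θ₃=61°: x = 212.5969 (printed 212.5969) ✓

r = 40, L = 196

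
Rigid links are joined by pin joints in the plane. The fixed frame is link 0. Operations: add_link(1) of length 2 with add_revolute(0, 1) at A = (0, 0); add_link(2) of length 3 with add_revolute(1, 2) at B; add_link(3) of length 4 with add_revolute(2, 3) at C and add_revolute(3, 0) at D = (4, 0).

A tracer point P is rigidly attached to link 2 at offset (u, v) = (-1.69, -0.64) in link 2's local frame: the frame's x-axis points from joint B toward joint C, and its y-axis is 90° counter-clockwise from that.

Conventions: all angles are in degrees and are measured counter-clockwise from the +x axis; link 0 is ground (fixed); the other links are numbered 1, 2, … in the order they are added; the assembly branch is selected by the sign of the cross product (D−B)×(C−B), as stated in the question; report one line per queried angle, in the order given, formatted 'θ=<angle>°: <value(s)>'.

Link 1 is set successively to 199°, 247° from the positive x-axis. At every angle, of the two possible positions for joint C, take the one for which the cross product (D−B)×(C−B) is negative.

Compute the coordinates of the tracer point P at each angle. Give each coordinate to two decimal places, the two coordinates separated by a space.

A=(0,0), D=(4.00,0)
θ=199°: B = A + 2.00·(cos199°, sin199°) = (-1.8910, -0.6511)
θ=199°: |BD| = 5.9269
θ=199°: circle(B,3.00) ∩ circle(D,4.00): a=2.3729, h=1.8355
θ=199°:   candidates: C₊=(0.2659,1.4340) cross=10.879; C₋=(0.6692,-2.2149) cross=-10.879
θ=199°:   branch - wants cross < 0 → take C=(0.6692,-2.2149) (cross=-10.879)
θ=199°: ex = (C−B)/|BC| = (0.8534,-0.5212); ey = (0.5212,0.8534)
θ=199°: P = B + -1.69·ex + -0.64·ey = (-3.6669,-0.3164)
θ=247°: B = A + 2.00·(cos247°, sin247°) = (-0.7815, -1.8410)
θ=247°: |BD| = 5.1236
θ=247°: circle(B,3.00) ∩ circle(D,4.00): a=1.8787, h=2.3389
θ=247°:   candidates: C₊=(0.1314,1.0167) cross=11.984; C₋=(1.8122,-3.3487) cross=-11.984
θ=247°:   branch - wants cross < 0 → take C=(1.8122,-3.3487) (cross=-11.984)
θ=247°: ex = (C−B)/|BC| = (0.8645,-0.5025); ey = (0.5025,0.8645)
θ=247°: P = B + -1.69·ex + -0.64·ey = (-2.5642,-1.5450)

θ=199°: -3.67 -0.32
θ=247°: -2.56 -1.55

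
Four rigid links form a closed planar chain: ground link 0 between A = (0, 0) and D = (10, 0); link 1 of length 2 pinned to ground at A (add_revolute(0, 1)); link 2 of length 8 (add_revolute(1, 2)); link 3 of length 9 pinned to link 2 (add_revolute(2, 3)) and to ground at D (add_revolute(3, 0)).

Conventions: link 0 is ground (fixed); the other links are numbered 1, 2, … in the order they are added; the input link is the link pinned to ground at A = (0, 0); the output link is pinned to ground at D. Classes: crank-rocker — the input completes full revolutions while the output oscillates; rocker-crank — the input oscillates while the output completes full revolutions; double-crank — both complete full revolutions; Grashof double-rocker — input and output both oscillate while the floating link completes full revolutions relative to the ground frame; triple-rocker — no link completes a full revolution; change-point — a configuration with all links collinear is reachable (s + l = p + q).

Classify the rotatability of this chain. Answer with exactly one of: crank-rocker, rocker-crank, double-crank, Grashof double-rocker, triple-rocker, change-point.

lengths: ground=10, input=2, coupler=8, output=9
sorted: s=2 (shortest), l=10 (longest), p+q=17
s + l = 12 vs p + q = 17
s + l < p + q (Grashof) with shortest = input link → crank-rocker

crank-rocker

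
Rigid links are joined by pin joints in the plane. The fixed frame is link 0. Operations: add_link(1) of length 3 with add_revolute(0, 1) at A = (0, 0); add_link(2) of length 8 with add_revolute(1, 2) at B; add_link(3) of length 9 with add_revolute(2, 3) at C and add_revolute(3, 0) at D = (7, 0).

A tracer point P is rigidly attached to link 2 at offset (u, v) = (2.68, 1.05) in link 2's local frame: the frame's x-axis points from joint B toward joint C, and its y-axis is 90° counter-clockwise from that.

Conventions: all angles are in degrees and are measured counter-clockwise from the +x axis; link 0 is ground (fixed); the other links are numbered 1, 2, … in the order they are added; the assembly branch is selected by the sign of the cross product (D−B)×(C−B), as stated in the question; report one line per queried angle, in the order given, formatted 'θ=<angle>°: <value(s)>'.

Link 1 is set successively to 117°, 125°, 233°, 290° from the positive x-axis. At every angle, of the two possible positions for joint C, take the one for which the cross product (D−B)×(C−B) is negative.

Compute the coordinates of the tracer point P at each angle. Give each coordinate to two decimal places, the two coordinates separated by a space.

A=(0,0), D=(7.00,0)
θ=117°: B = A + 3.00·(cos117°, sin117°) = (-1.3620, 2.6730)
θ=117°: |BD| = 8.7788
θ=117°: circle(B,8.00) ∩ circle(D,9.00): a=3.4212, h=7.2316
θ=117°:   candidates: C₊=(4.0987,8.5195) cross=63.485; C₋=(-0.3052,-5.2569) cross=-63.485
θ=117°:   branch - wants cross < 0 → take C=(-0.3052,-5.2569) (cross=-63.485)
θ=117°: ex = (C−B)/|BC| = (0.1321,-0.9912); ey = (0.9912,0.1321)
θ=117°: P = B + 2.68·ex + 1.05·ey = (0.0329,0.1552)
θ=125°: B = A + 3.00·(cos125°, sin125°) = (-1.7207, 2.4575)
θ=125°: |BD| = 9.0604
θ=125°: circle(B,8.00) ∩ circle(D,9.00): a=3.5920, h=7.1482
θ=125°:   candidates: C₊=(3.6755,8.3635) cross=64.766; C₋=(-0.2022,-5.3971) cross=-64.766
θ=125°:   branch - wants cross < 0 → take C=(-0.2022,-5.3971) (cross=-64.766)
θ=125°: ex = (C−B)/|BC| = (0.1898,-0.9818); ey = (0.9818,0.1898)
θ=125°: P = B + 2.68·ex + 1.05·ey = (-0.1811,0.0255)
θ=233°: B = A + 3.00·(cos233°, sin233°) = (-1.8054, -2.3959)
θ=233°: |BD| = 9.1256
θ=233°: circle(B,8.00) ∩ circle(D,9.00): a=3.6313, h=7.1283
θ=233°:   candidates: C₊=(-0.1730,5.4358) cross=65.050; C₋=(3.5700,-8.3208) cross=-65.050
θ=233°:   branch - wants cross < 0 → take C=(3.5700,-8.3208) (cross=-65.050)
θ=233°: ex = (C−B)/|BC| = (0.6719,-0.7406); ey = (0.7406,0.6719)
θ=233°: P = B + 2.68·ex + 1.05·ey = (0.7730,-3.6752)
θ=290°: B = A + 3.00·(cos290°, sin290°) = (1.0261, -2.8191)
θ=290°: |BD| = 6.6057
θ=290°: circle(B,8.00) ∩ circle(D,9.00): a=2.0161, h=7.7418
θ=290°:   candidates: C₊=(-0.4546,5.0427) cross=51.140; C₋=(6.1533,-8.9601) cross=-51.140
θ=290°:   branch - wants cross < 0 → take C=(6.1533,-8.9601) (cross=-51.140)
θ=290°: ex = (C−B)/|BC| = (0.6409,-0.7676); ey = (0.7676,0.6409)
θ=290°: P = B + 2.68·ex + 1.05·ey = (3.5497,-4.2034)

θ=117°: 0.03 0.16
θ=125°: -0.18 0.03
θ=233°: 0.77 -3.68
θ=290°: 3.55 -4.20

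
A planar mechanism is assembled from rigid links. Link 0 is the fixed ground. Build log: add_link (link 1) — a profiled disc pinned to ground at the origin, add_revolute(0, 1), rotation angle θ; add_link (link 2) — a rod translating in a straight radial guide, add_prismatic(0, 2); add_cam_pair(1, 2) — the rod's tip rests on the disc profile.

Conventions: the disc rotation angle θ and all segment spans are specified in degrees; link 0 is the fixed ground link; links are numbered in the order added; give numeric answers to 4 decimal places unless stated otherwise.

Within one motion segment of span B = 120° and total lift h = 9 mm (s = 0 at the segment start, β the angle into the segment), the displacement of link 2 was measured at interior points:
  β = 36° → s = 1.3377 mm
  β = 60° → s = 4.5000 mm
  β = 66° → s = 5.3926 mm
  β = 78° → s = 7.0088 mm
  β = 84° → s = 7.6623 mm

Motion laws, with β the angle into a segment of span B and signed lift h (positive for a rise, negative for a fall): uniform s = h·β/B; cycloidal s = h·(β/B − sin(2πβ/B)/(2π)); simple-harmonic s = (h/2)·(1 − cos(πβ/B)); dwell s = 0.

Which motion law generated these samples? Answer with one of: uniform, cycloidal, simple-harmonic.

candidates at β/B = r: uniform s = h·r (linear in β); cycloidal s = h·(r − sin(2πr)/(2π)); simple-harmonic s = (h/2)(1 − cos(πr))
β=36°: printed 1.3377 | uniform 2.7000, cycloidal 1.3377, simple-harmonic 1.8550
β=60°: printed 4.5000 | uniform 4.5000, cycloidal 4.5000, simple-harmonic 4.5000
β=66°: printed 5.3926 | uniform 4.9500, cycloidal 5.3926, simple-harmonic 5.2040
β=78°: printed 7.0088 | uniform 5.8500, cycloidal 7.0088, simple-harmonic 6.5430
β=84°: printed 7.6623 | uniform 6.3000, cycloidal 7.6623, simple-harmonic 7.1450
only one law matches every sample → cycloidal

cycloidal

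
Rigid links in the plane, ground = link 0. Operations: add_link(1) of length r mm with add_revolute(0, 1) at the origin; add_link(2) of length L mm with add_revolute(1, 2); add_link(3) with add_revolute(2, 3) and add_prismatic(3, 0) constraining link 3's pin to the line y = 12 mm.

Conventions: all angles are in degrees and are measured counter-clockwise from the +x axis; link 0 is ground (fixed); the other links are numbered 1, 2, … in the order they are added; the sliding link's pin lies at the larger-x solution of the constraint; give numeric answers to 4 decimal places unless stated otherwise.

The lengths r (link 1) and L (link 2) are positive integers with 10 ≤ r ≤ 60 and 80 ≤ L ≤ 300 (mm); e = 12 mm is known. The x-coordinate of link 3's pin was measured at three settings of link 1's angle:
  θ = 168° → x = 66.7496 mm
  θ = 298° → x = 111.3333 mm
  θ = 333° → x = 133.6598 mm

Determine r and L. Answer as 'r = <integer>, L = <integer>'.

constraint per measurement: (x − r cos θ)² + (r sin θ − e)² = L²
subtracting the θ₁ and θ₂ equations cancels the r² and L² terms:
r = (x₁² − x₂²) / (2[(x₁cos θ₁ + e sin θ₁) − (x₂cos θ₂ + e sin θ₂)]) = 38.0000 → r = 38
L² = (x₁ − r cos θ₁)² + (r sin θ₁ − e)² = 10816.0067 → L = 104.0000 → L = 104
check at θ₃=333°: x = 133.6598 (printed 133.6598) ✓

r = 38, L = 104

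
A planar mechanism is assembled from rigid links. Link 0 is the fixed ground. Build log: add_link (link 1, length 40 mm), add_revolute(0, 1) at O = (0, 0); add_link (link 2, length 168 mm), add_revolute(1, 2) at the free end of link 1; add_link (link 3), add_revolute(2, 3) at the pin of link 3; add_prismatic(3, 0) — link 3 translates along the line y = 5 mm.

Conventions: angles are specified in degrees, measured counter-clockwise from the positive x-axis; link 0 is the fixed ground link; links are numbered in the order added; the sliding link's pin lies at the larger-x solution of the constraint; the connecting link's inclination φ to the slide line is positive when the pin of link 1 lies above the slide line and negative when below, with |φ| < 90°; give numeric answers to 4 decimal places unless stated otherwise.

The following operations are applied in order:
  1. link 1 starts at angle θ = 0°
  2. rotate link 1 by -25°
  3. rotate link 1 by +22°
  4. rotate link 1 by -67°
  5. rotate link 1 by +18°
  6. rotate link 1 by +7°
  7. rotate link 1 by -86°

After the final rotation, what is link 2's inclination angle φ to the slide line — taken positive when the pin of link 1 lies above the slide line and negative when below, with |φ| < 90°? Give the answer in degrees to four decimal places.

geometry: r = 40 mm, L = 168 mm, e = 5 mm; θ starts at 0°
rotate link 1 by -25°: θ ← 0° -25° = -25°
rotate link 1 by +22°: θ ← -25° +22° = -3°
rotate link 1 by -67°: θ ← -3° -67° = -70°
rotate link 1 by +18°: θ ← -70° +18° = -52°
rotate link 1 by +7°: θ ← -52° +7° = -45°
rotate link 1 by -86°: θ ← -45° -86° = -131°
h = r sin θ − e = -30.188383 − 5 = -35.188383
sin φ = h / L = -35.188383 / 168 = -0.20945466
φ = arcsin(-0.20945466) = -12.090396°

-12.0904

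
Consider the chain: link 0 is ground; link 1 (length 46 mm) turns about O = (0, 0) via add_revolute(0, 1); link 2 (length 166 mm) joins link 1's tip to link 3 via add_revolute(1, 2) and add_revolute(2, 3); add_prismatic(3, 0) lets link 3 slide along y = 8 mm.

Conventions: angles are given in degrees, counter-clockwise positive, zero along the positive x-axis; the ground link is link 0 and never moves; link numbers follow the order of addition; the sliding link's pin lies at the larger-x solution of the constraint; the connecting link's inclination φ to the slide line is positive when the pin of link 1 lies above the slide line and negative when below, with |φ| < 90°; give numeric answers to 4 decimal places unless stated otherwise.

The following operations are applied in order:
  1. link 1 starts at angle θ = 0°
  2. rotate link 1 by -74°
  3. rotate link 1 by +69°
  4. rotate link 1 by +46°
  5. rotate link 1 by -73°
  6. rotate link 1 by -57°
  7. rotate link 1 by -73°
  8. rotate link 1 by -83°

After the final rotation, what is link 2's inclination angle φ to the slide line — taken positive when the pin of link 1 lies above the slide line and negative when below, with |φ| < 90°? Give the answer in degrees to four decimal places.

geometry: r = 46 mm, L = 166 mm, e = 8 mm; θ starts at 0°
rotate link 1 by -74°: θ ← 0° -74° = -74°
rotate link 1 by +69°: θ ← -74° +69° = -5°
rotate link 1 by +46°: θ ← -5° +46° = 41°
rotate link 1 by -73°: θ ← 41° -73° = -32°
rotate link 1 by -57°: θ ← -32° -57° = -89°
rotate link 1 by -73°: θ ← -89° -73° = -162°
rotate link 1 by -83°: θ ← -162° -83° = -245°
h = r sin θ − e = 41.690158 − 8 = 33.690158
sin φ = h / L = 33.690158 / 166 = 0.20295276
φ = arcsin(0.20295276) = 11.709682°

11.7097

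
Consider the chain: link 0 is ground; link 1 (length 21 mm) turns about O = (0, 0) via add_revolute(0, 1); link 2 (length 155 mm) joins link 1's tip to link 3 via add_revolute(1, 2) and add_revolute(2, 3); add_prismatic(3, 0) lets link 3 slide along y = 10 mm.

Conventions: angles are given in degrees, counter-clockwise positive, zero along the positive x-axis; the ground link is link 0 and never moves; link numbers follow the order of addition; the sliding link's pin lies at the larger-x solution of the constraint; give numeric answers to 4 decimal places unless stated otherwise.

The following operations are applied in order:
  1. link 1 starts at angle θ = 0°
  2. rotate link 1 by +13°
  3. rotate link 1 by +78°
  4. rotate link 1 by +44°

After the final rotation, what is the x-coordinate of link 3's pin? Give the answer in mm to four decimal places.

geometry: r = 21 mm, L = 155 mm, e = 10 mm; θ starts at 0°
rotate link 1 by +13°: θ ← 0° +13° = 13°
rotate link 1 by +78°: θ ← 13° +78° = 91°
rotate link 1 by +44°: θ ← 91° +44° = 135°
crank pin P = (r cos θ, r sin θ) = (-14.849242, 14.849242)
h = r sin θ − e = 14.849242 − 10 = 4.849242
x = r cos θ + √(L² − h²) = -14.849242 + 154.924126 = 140.074884

140.0749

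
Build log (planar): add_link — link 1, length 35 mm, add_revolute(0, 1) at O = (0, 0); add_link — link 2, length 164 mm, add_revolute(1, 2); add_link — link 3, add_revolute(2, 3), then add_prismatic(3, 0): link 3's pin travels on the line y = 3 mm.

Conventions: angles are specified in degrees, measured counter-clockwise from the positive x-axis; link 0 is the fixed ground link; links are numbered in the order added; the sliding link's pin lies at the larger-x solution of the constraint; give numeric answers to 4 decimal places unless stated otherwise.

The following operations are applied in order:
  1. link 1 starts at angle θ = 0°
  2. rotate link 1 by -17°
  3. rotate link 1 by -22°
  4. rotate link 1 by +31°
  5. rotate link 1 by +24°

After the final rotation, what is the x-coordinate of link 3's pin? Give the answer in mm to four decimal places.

geometry: r = 35 mm, L = 164 mm, e = 3 mm; θ starts at 0°
rotate link 1 by -17°: θ ← 0° -17° = -17°
rotate link 1 by -22°: θ ← -17° -22° = -39°
rotate link 1 by +31°: θ ← -39° +31° = -8°
rotate link 1 by +24°: θ ← -8° +24° = 16°
crank pin P = (r cos θ, r sin θ) = (33.644159, 9.647307)
h = r sin θ − e = 9.647307 − 3 = 6.647307
x = r cos θ + √(L² − h²) = 33.644159 + 163.865229 = 197.509388

197.5094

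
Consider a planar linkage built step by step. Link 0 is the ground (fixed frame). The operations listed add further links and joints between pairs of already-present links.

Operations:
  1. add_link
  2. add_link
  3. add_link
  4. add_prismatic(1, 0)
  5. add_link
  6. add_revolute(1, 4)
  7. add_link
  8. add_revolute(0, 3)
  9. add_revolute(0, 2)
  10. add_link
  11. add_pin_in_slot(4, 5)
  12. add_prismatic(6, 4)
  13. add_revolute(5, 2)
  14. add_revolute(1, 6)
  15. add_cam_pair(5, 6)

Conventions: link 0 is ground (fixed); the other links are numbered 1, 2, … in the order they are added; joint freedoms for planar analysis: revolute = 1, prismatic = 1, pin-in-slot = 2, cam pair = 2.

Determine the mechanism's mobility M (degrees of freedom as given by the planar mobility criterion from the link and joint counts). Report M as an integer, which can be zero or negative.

(L,J1,J2)=(1,0,0); link0 fixed
link1: (2,0,0)
link2: (3,0,0)
link3: (4,0,0)
P 1-0 [J1]: (4,1,0)
link4: (5,1,0)
R 1-4 [J1]: (5,2,0)
link5: (6,2,0)
R 0-3 [J1]: (6,3,0)
R 0-2 [J1]: (6,4,0)
link6: (7,4,0)
PS 4-5 [J2]: (7,4,1)
P 6-4 [J1]: (7,5,1)
R 5-2 [J1]: (7,6,1)
R 1-6 [J1]: (7,7,1)
C 5-6 [J2]: (7,7,2)
Grübler: 3·6 − 2·7 − 2 = 2

M = 2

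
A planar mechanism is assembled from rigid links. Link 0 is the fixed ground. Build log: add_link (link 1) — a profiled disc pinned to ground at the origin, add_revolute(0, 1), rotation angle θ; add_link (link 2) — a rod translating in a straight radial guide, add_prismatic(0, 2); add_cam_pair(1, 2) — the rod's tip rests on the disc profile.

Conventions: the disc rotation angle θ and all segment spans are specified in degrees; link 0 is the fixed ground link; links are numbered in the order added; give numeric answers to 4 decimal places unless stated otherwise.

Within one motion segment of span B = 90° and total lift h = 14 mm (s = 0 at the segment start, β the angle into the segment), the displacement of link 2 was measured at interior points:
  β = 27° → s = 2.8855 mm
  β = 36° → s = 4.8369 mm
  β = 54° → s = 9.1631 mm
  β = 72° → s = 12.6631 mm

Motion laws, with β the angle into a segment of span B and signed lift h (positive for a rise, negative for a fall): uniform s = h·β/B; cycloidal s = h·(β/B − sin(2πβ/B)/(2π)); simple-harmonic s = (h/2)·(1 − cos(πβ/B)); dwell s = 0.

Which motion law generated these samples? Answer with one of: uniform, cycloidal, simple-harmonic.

candidates at β/B = r: uniform s = h·r (linear in β); cycloidal s = h·(r − sin(2πr)/(2π)); simple-harmonic s = (h/2)(1 − cos(πr))
β=27°: printed 2.8855 | uniform 4.2000, cycloidal 2.0809, simple-harmonic 2.8855
β=36°: printed 4.8369 | uniform 5.6000, cycloidal 4.2903, simple-harmonic 4.8369
β=54°: printed 9.1631 | uniform 8.4000, cycloidal 9.7097, simple-harmonic 9.1631
β=72°: printed 12.6631 | uniform 11.2000, cycloidal 13.3191, simple-harmonic 12.6631
only one law matches every sample → simple-harmonic

simple-harmonic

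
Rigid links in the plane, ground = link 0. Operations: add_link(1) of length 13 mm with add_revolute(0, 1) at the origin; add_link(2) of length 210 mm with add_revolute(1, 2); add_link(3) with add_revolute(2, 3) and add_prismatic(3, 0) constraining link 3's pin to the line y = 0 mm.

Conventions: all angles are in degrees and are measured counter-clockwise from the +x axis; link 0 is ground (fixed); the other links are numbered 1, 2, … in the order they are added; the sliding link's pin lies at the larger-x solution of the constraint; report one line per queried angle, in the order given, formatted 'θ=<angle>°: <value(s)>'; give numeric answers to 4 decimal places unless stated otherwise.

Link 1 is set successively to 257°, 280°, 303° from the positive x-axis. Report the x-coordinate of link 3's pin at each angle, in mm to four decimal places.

geometry: r = 13 mm, L = 210 mm, e = 0 mm
θ=257°: crank pin P = (r cos θ, r sin θ) = (-2.924364, -12.666811)
θ=257°: h = r sin θ − e = -12.666811 − 0 = -12.666811
θ=257°: x = r cos θ + √(L² − h²) = -2.924364 + 209.617633 = 206.693269
θ=280°: crank pin P = (r cos θ, r sin θ) = (2.257426, -12.802501)
θ=280°: h = r sin θ − e = -12.802501 − 0 = -12.802501
θ=280°: x = r cos θ + √(L² − h²) = 2.257426 + 209.609389 = 211.866815
θ=303°: crank pin P = (r cos θ, r sin θ) = (7.080307, -10.902717)
θ=303°: h = r sin θ − e = -10.902717 − 0 = -10.902717
θ=303°: x = r cos θ + √(L² − h²) = 7.080307 + 209.716787 = 216.797094

θ=257°: 206.6933
θ=280°: 211.8668
θ=303°: 216.7971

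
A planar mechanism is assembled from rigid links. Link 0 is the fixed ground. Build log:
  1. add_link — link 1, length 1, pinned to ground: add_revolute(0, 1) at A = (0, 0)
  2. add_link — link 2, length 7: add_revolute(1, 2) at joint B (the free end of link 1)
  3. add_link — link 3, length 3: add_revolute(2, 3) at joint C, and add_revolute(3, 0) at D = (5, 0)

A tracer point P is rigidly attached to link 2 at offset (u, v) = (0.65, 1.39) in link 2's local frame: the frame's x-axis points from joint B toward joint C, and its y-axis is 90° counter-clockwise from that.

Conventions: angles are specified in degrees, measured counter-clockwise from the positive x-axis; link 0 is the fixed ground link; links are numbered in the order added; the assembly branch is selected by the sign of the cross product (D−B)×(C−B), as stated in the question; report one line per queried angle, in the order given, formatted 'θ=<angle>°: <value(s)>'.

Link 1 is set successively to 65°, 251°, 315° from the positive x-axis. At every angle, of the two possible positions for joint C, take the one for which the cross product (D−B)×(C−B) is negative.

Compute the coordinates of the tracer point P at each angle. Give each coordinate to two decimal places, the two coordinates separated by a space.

A=(0,0), D=(5.00,0)
θ=65°: B = A + 1.00·(cos65°, sin65°) = (0.4226, 0.9063)
θ=65°: |BD| = 4.6662
θ=65°: circle(B,7.00) ∩ circle(D,3.00): a=6.6192, h=2.2772
θ=65°:   candidates: C₊=(7.3581,1.8546) cross=10.626; C₋=(6.4735,-2.6132) cross=-10.626
θ=65°:   branch - wants cross < 0 → take C=(6.4735,-2.6132) (cross=-10.626)
θ=65°: ex = (C−B)/|BC| = (0.8644,-0.5028); ey = (0.5028,0.8644)
θ=65°: P = B + 0.65·ex + 1.39·ey = (1.6834,1.7810)
θ=251°: B = A + 1.00·(cos251°, sin251°) = (-0.3256, -0.9455)
θ=251°: |BD| = 5.4089
θ=251°: circle(B,7.00) ∩ circle(D,3.00): a=6.4021, h=2.8308
θ=251°:   candidates: C₊=(5.4831,2.9609) cross=15.311; C₋=(6.4728,-2.6136) cross=-15.311
θ=251°:   branch - wants cross < 0 → take C=(6.4728,-2.6136) (cross=-15.311)
θ=251°: ex = (C−B)/|BC| = (0.9712,-0.2383); ey = (0.2383,0.9712)
θ=251°: P = B + 0.65·ex + 1.39·ey = (0.6369,0.2495)
θ=315°: B = A + 1.00·(cos315°, sin315°) = (0.7071, -0.7071)
θ=315°: |BD| = 4.3507
θ=315°: circle(B,7.00) ∩ circle(D,3.00): a=6.7723, h=1.7709
θ=315°:   candidates: C₊=(7.1015,2.1409) cross=7.705; C₋=(7.6772,-1.3538) cross=-7.705
θ=315°:   branch - wants cross < 0 → take C=(7.6772,-1.3538) (cross=-7.705)
θ=315°: ex = (C−B)/|BC| = (0.9957,-0.0924); ey = (0.0924,0.9957)
θ=315°: P = B + 0.65·ex + 1.39·ey = (1.4827,0.6169)

θ=65°: 1.68 1.78
θ=251°: 0.64 0.25
θ=315°: 1.48 0.62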